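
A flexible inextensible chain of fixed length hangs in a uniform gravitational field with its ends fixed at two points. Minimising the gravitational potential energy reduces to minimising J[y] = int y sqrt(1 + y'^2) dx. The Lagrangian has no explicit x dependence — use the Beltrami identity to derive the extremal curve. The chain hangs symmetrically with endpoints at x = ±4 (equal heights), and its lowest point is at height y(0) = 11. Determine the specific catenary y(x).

The Lagrangian L(y, y') = y sqrt(1 + y'^2) has no explicit x dependence, so the Beltrami identity applies:
    L − y' ∂L/∂y' = C.
Compute ∂L/∂y' = y · y' / sqrt(1 + y'^2). Then
    L − y' ∂L/∂y'
    = y sqrt(1 + y'^2) − y · y'^2 / sqrt(1 + y'^2)
    = y (1 + y'^2 − y'^2) / sqrt(1 + y'^2)
    = y / sqrt(1 + y'^2) = C.
Squaring gives y^2 = C^2 (1 + y'^2), i.e.
    y'^2 = y^2 / C^2 − 1.
Separating variables,
    dy / sqrt(y^2 − C^2) = dx / C,
and integrating gives arccosh(y / C) = (x − a)/C, so
    y(x) = C cosh((x − a)/C),
the catenary. The constants C and a are fixed by the two endpoint conditions (and, for the hanging-chain problem, the length constraint selects C).
Now fit the given data. The endpoints x = ±4 are symmetric at equal height, so the catenary is even about its minimum: a = 0 and y(x) = C cosh(x/C). The lowest point is y(0) = C cosh(0) = C, and we are told y(0) = 11, so C = 11. Therefore
    y(x) = 11 cosh(x/11),
and at the endpoints
    y(±4) = 11 cosh(4/11).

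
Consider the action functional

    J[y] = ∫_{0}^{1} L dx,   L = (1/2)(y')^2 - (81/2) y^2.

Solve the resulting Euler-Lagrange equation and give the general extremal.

The Lagrangian is L = (1/2)(y')^2 - (81/2) y^2.
∂L/∂y = -81y.
∂L/∂y' = y'.
The Euler-Lagrange equation d/dx(∂L/∂y') − ∂L/∂y = 0 becomes:
    y'' + 81 y = 0
General solution: y(x) = A sin(9x) + B cos(9x), where A and B are arbitrary constants fixed by the endpoint conditions.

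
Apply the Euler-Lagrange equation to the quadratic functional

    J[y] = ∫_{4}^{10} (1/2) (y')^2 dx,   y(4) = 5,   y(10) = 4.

The Lagrangian is L = (1/2) (y')^2.
Compute ∂L/∂y = 0, ∂L/∂y' = y'.
The Euler-Lagrange equation d/dx(∂L/∂y') − ∂L/∂y = 0 reduces to
    y'' = 0.
Its general solution is
    y(x) = A x + B,
with A, B fixed by the endpoint conditions.
Applying the endpoint conditions y(4) = 5 and y(10) = 4: solve A·4 + B = 5 and A·10 + B = 4. Subtracting gives A(10 − 4) = 4 − 5, so A = -1/6, and B = 5 − A·4 = 17/3. Therefore
    y(x) = (-1/6) x + 17/3.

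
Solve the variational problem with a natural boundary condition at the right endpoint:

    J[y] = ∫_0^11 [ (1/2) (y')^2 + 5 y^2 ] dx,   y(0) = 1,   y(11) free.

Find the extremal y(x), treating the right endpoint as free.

The Lagrangian L = (1/2) (y')^2 + 5 y^2 gives
    ∂L/∂y = 10 y,   ∂L/∂y' = y'.
Euler-Lagrange: y'' − 10 y = 0.
With k = sqrt(10), the general solution is
    y(x) = A cosh(sqrt(10) x) + B sinh(sqrt(10) x).
Fixed left endpoint y(0) = 1 ⇒ A = 1.
The right endpoint x = 11 is free, so the natural (transversality) condition is ∂L/∂y' |_{x=11} = 0, i.e. y'(11) = 0.
Compute y'(x) = A k sinh(k x) + B k cosh(k x), so
    y'(11) = A k sinh(k·11) + B k cosh(k·11) = 0
    ⇒ B = −A tanh(k·11) = − tanh(sqrt(10)·11).
Therefore the extremal is
    y(x) = cosh(sqrt(10) x) − tanh(sqrt(10)·11) sinh(sqrt(10) x).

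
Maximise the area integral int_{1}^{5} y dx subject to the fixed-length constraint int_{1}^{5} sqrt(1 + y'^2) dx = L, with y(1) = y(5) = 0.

Set up the augmented Lagrangian using a multiplier λ for the length constraint:
    F(y, y') = y − λ sqrt(1 + y'^2).
F has no explicit x dependence, so the Beltrami identity yields a first integral
    F − y' ∂F/∂y' = C.
Compute ∂F/∂y' = −λ y' / sqrt(1 + y'^2). Then
    y − λ sqrt(1 + y'^2) + λ y'^2 / sqrt(1 + y'^2) = C
    ⇒  y − λ / sqrt(1 + y'^2) = C.
Solving for y' and integrating gives
    (x − a)^2 + (y − b)^2 = λ^2,
a circular arc of radius λ. The constants a, b are determined by the endpoint conditions y(1) = y(5) = 0, and λ is fixed implicitly by the length constraint
    ∫_{1}^{5} sqrt(1 + y'^2) dx = L.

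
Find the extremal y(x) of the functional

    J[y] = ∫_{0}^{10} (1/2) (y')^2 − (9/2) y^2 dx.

The Lagrangian is L = (1/2) (y')^2 − (9/2) y^2.
Compute ∂L/∂y = -9y, ∂L/∂y' = y'.
The Euler-Lagrange equation d/dx(∂L/∂y') − ∂L/∂y = 0 reduces to
    y'' + 9 y = 0.
Its general solution is
    y(x) = A sin(3x) + B cos(3x),
with A, B fixed by the endpoint conditions.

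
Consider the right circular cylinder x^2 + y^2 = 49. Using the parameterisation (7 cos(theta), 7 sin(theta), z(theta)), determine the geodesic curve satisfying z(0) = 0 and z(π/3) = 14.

Parameterise the cylinder of radius R = 7 as
    r(θ) = (7 cos θ, 7 sin θ, z(θ)).
The arc-length element is
    ds = sqrt(49 + (dz/dθ)^2) dθ,
so the Lagrangian is L = sqrt(49 + z'^2).
L depends on z' only, not on z or θ, so ∂L/∂z = 0 and
    ∂L/∂z' = z' / sqrt(49 + z'^2).
The Euler-Lagrange equation gives
    d/dθ( z' / sqrt(49 + z'^2) ) = 0,
so z' is constant. Integrating once:
    z(θ) = a θ + b,
a helix on the cylinder (a straight line when the cylinder is unrolled). The constants a, b are determined by the endpoint conditions.
With endpoint conditions z(0) = 0 and z(π/3) = 14: from z(0) = b we get b = 0, and a·π/3 + 0 = 14 gives a = 42/π, so
    z(θ) = (42/π) θ.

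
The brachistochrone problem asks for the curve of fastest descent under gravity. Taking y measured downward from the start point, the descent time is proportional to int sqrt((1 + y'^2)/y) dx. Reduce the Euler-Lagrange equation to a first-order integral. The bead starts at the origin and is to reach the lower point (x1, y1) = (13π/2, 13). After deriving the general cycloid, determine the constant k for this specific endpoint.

The Lagrangian L = sqrt((1 + y'^2) / y) has no explicit x dependence, so the Beltrami identity applies:
    L − y' ∂L/∂y' = C.
Compute ∂L/∂y' = y' / sqrt(y (1 + y'^2)).
Substitute:
    sqrt((1 + y'^2)/y) − y'·y' / sqrt(y (1 + y'^2))
    = (1 + y'^2) / sqrt(y (1 + y'^2)) − y'^2 / sqrt(y (1 + y'^2))
    = 1 / sqrt(y (1 + y'^2)) = C.
Squaring and rearranging gives the first integral
    y (1 + y'^2) = 1/C^2 =: k   (constant).
Solving this first-order ODE by the substitution
    y = (k/2)(1 − cos θ)
yields the cycloid parameterisation
    x(θ) = (k/2)(θ − sin θ),   y(θ) = (k/2)(1 − cos θ).
The constant k is fixed by the endpoint condition.
Now fit the given lower endpoint (x1, y1) = (13π/2, 13). At the bottom of the first arch (θ = π), the parametric equations give
    y(π) = (k/2)(1 − cos π) = k,
    x(π) = (k/2)(π − sin π) = kπ/2.
Matching y(π) = 13 gives k = 13, consistent with x(π) = 13π/2. Therefore the specific cycloid is
    x(θ) = (13/2)(θ − sin θ),   y(θ) = (13/2)(1 − cos θ).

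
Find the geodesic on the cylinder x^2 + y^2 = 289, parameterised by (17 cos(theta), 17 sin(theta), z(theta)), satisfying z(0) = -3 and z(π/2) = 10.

Parameterise the cylinder of radius R = 17 as
    r(θ) = (17 cos θ, 17 sin θ, z(θ)).
The arc-length element is
    ds = sqrt(289 + (dz/dθ)^2) dθ,
so the Lagrangian is L = sqrt(289 + z'^2).
L depends on z' only, not on z or θ, so ∂L/∂z = 0 and
    ∂L/∂z' = z' / sqrt(289 + z'^2).
The Euler-Lagrange equation gives
    d/dθ( z' / sqrt(289 + z'^2) ) = 0,
so z' is constant. Integrating once:
    z(θ) = a θ + b,
a helix on the cylinder (a straight line when the cylinder is unrolled). The constants a, b are determined by the endpoint conditions.
With endpoint conditions z(0) = -3 and z(π/2) = 10: from z(0) = b we get b = -3, and a·π/2 + -3 = 10 gives a = 26/π, so
    z(θ) = (26/π) θ − 3.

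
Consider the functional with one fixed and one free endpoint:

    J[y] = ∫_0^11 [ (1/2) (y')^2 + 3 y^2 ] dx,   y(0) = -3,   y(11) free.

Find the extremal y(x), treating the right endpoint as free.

The Lagrangian L = (1/2) (y')^2 + 3 y^2 gives
    ∂L/∂y = 6 y,   ∂L/∂y' = y'.
Euler-Lagrange: y'' − 6 y = 0.
With k = sqrt(6), the general solution is
    y(x) = A cosh(sqrt(6) x) + B sinh(sqrt(6) x).
Fixed left endpoint y(0) = -3 ⇒ A = -3.
The right endpoint x = 11 is free, so the natural (transversality) condition is ∂L/∂y' |_{x=11} = 0, i.e. y'(11) = 0.
Compute y'(x) = A k sinh(k x) + B k cosh(k x), so
    y'(11) = A k sinh(k·11) + B k cosh(k·11) = 0
    ⇒ B = −A tanh(k·11) = 3 tanh(sqrt(6)·11).
Therefore the extremal is
    y(x) = −3 cosh(sqrt(6) x) + 3 tanh(sqrt(6)·11) sinh(sqrt(6) x).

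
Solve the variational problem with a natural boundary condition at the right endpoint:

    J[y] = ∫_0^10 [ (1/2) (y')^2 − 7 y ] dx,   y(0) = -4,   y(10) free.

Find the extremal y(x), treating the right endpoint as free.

The Lagrangian L = (1/2) (y')^2 − 7 y gives
    ∂L/∂y = −7,   ∂L/∂y' = y'.
Euler-Lagrange: d/dx(y') − (−7) = 0, i.e. y'' + 7 = 0, so
    y(x) = −(7/2) x^2 + C1 x + C2.
Fixed left endpoint y(0) = -4 ⇒ C2 = -4.
The right endpoint x = 10 is free, so the natural (transversality) condition is ∂L/∂y' |_{x=10} = 0, i.e. y'(10) = 0.
Compute y'(x) = −7 x + C1, so y'(10) = −70 + C1 = 0 ⇒ C1 = 70.
Therefore the extremal is
    y(x) = −(7/2) x^2 + 70 x − 4.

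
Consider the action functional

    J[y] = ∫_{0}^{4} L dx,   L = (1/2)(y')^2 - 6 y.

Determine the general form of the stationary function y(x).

The Lagrangian is L = (1/2)(y')^2 - 6 y.
∂L/∂y = -6.
∂L/∂y' = y'.
The Euler-Lagrange equation d/dx(∂L/∂y') − ∂L/∂y = 0 becomes:
    y'' + 6 = 0
General solution: y(x) = -3 x^2 + A x + B, where A and B are arbitrary constants fixed by the endpoint conditions.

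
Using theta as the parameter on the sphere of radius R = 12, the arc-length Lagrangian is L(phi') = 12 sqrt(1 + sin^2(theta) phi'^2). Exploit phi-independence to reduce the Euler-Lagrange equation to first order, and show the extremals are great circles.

On the sphere of radius R = 12 with spherical coordinates (θ, φ), the induced metric is
    ds^2 = 144(dθ^2 + sin^2(θ) dφ^2).
Parameterise by θ; the arc-length functional is
    J[φ] = ∫ 12 sqrt(1 + sin^2(θ) (dφ/dθ)^2) dθ,
so L = 12 sqrt(1 + sin^2(θ) φ'^2). Compute
    ∂L/∂φ = 0  (L has no explicit φ dependence),
    ∂L/∂φ' = 12 sin^2(θ) φ' / sqrt(1 + sin^2(θ) φ'^2).
Since ∂L/∂φ = 0, the Euler-Lagrange equation
    d/dθ(∂L/∂φ') − ∂L/∂φ = 0
reduces to d/dθ(∂L/∂φ') = 0, i.e. the momentum conjugate to φ is conserved:
    12 sin^2(θ) φ' / sqrt(1 + sin^2(θ) φ'^2) = C.
The overall factor of 12 is constant, so dividing through gives Clairaut's relation sin^2(θ) φ' / sqrt(1 + sin^2(θ) φ'^2) = C' (with C' = C/12). Solving for φ' and integrating gives the great-circle family
    cot(θ) = A cos(φ − φ_0),
i.e. the intersection of the sphere with a plane through the origin. The two constants A and φ_0 (equivalently C and one phase) are fixed by the two endpoint conditions.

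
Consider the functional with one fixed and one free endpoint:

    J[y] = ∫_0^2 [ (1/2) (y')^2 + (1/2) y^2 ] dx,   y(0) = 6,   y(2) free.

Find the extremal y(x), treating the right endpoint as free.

The Lagrangian L = (1/2) (y')^2 + (1/2) y^2 gives
    ∂L/∂y = 1 y,   ∂L/∂y' = y'.
Euler-Lagrange: y'' − y = 0.
With k = 1, the general solution is
    y(x) = A cosh(x) + B sinh(x).
Fixed left endpoint y(0) = 6 ⇒ A = 6.
The right endpoint x = 2 is free, so the natural (transversality) condition is ∂L/∂y' |_{x=2} = 0, i.e. y'(2) = 0.
Compute y'(x) = A k sinh(k x) + B k cosh(k x), so
    y'(2) = A k sinh(k·2) + B k cosh(k·2) = 0
    ⇒ B = −A tanh(k·2) = − 6 tanh(1·2).
Therefore the extremal is
    y(x) = 6 cosh(1 x) − 6 tanh(1·2) sinh(1 x).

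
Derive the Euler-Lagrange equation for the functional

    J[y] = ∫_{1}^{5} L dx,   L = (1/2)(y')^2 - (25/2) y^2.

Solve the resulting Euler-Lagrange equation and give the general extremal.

The Lagrangian is L = (1/2)(y')^2 - (25/2) y^2.
∂L/∂y = -25y.
∂L/∂y' = y'.
The Euler-Lagrange equation d/dx(∂L/∂y') − ∂L/∂y = 0 becomes:
    y'' + 25 y = 0
General solution: y(x) = A sin(5x) + B cos(5x), where A and B are arbitrary constants fixed by the endpoint conditions.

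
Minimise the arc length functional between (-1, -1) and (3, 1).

Arc-length functional: J[y] = ∫ sqrt(1 + (y')^2) dx.
Lagrangian L = sqrt(1 + (y')^2) has no explicit y dependence, so ∂L/∂y = 0 and the Euler-Lagrange equation gives
    d/dx( y' / sqrt(1 + (y')^2) ) = 0  ⇒  y' / sqrt(1 + (y')^2) = const.
Hence y' is constant, so y(x) is affine.
Fitting the endpoints (-1, -1) and (3, 1):
    slope m = (1 − (-1)) / (3 − (-1)) = 1/2,
    intercept c = (-1) − m·(-1) = -1/2.
Extremal: y(x) = (1/2) x - 1/2.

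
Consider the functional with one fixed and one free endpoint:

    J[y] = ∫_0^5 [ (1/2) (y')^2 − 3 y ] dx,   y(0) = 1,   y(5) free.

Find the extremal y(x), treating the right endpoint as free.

The Lagrangian L = (1/2) (y')^2 − 3 y gives
    ∂L/∂y = −3,   ∂L/∂y' = y'.
Euler-Lagrange: d/dx(y') − (−3) = 0, i.e. y'' + 3 = 0, so
    y(x) = −(3/2) x^2 + C1 x + C2.
Fixed left endpoint y(0) = 1 ⇒ C2 = 1.
The right endpoint x = 5 is free, so the natural (transversality) condition is ∂L/∂y' |_{x=5} = 0, i.e. y'(5) = 0.
Compute y'(x) = −3 x + C1, so y'(5) = −15 + C1 = 0 ⇒ C1 = 15.
Therefore the extremal is
    y(x) = −(3/2) x^2 + 15 x + 1.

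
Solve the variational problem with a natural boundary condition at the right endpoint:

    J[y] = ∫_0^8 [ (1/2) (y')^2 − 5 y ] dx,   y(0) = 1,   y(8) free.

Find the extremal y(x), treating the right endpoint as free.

The Lagrangian L = (1/2) (y')^2 − 5 y gives
    ∂L/∂y = −5,   ∂L/∂y' = y'.
Euler-Lagrange: d/dx(y') − (−5) = 0, i.e. y'' + 5 = 0, so
    y(x) = −(5/2) x^2 + C1 x + C2.
Fixed left endpoint y(0) = 1 ⇒ C2 = 1.
The right endpoint x = 8 is free, so the natural (transversality) condition is ∂L/∂y' |_{x=8} = 0, i.e. y'(8) = 0.
Compute y'(x) = −5 x + C1, so y'(8) = −40 + C1 = 0 ⇒ C1 = 40.
Therefore the extremal is
    y(x) = −(5/2) x^2 + 40 x + 1.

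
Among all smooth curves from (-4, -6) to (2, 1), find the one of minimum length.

Arc-length functional: J[y] = ∫ sqrt(1 + (y')^2) dx.
Lagrangian L = sqrt(1 + (y')^2) has no explicit y dependence, so ∂L/∂y = 0 and the Euler-Lagrange equation gives
    d/dx( y' / sqrt(1 + (y')^2) ) = 0  ⇒  y' / sqrt(1 + (y')^2) = const.
Hence y' is constant, so y(x) is affine.
Fitting the endpoints (-4, -6) and (2, 1):
    slope m = (1 − (-6)) / (2 − (-4)) = 7/6,
    intercept c = (-6) − m·(-4) = -4/3.
Extremal: y(x) = (7/6) x - 4/3.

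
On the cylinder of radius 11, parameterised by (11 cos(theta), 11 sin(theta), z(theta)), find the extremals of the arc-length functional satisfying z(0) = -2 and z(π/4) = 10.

Parameterise the cylinder of radius R = 11 as
    r(θ) = (11 cos θ, 11 sin θ, z(θ)).
The arc-length element is
    ds = sqrt(121 + (dz/dθ)^2) dθ,
so the Lagrangian is L = sqrt(121 + z'^2).
L depends on z' only, not on z or θ, so ∂L/∂z = 0 and
    ∂L/∂z' = z' / sqrt(121 + z'^2).
The Euler-Lagrange equation gives
    d/dθ( z' / sqrt(121 + z'^2) ) = 0,
so z' is constant. Integrating once:
    z(θ) = a θ + b,
a helix on the cylinder (a straight line when the cylinder is unrolled). The constants a, b are determined by the endpoint conditions.
With endpoint conditions z(0) = -2 and z(π/4) = 10: from z(0) = b we get b = -2, and a·π/4 + -2 = 10 gives a = 48/π, so
    z(θ) = (48/π) θ − 2.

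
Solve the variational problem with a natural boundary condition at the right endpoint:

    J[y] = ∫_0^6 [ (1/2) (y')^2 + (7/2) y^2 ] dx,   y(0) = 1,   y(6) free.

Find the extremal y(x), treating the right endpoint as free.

The Lagrangian L = (1/2) (y')^2 + (7/2) y^2 gives
    ∂L/∂y = 7 y,   ∂L/∂y' = y'.
Euler-Lagrange: y'' − 7 y = 0.
With k = sqrt(7), the general solution is
    y(x) = A cosh(sqrt(7) x) + B sinh(sqrt(7) x).
Fixed left endpoint y(0) = 1 ⇒ A = 1.
The right endpoint x = 6 is free, so the natural (transversality) condition is ∂L/∂y' |_{x=6} = 0, i.e. y'(6) = 0.
Compute y'(x) = A k sinh(k x) + B k cosh(k x), so
    y'(6) = A k sinh(k·6) + B k cosh(k·6) = 0
    ⇒ B = −A tanh(k·6) = − tanh(sqrt(7)·6).
Therefore the extremal is
    y(x) = cosh(sqrt(7) x) − tanh(sqrt(7)·6) sinh(sqrt(7) x).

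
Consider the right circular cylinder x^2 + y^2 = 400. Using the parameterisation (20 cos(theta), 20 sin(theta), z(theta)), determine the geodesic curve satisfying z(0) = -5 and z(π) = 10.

Parameterise the cylinder of radius R = 20 as
    r(θ) = (20 cos θ, 20 sin θ, z(θ)).
The arc-length element is
    ds = sqrt(400 + (dz/dθ)^2) dθ,
so the Lagrangian is L = sqrt(400 + z'^2).
L depends on z' only, not on z or θ, so ∂L/∂z = 0 and
    ∂L/∂z' = z' / sqrt(400 + z'^2).
The Euler-Lagrange equation gives
    d/dθ( z' / sqrt(400 + z'^2) ) = 0,
so z' is constant. Integrating once:
    z(θ) = a θ + b,
a helix on the cylinder (a straight line when the cylinder is unrolled). The constants a, b are determined by the endpoint conditions.
With endpoint conditions z(0) = -5 and z(π) = 10: from z(0) = b we get b = -5, and a·π + -5 = 10 gives a = 15/π, so
    z(θ) = (15/π) θ − 5.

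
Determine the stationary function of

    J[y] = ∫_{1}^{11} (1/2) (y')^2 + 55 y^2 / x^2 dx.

The Lagrangian is L = (1/2) (y')^2 + 55 y^2 / x^2.
Compute ∂L/∂y = 110y/x^2, ∂L/∂y' = y'.
The Euler-Lagrange equation d/dx(∂L/∂y') − ∂L/∂y = 0 reduces to
    y'' − 110/x^2 · y = 0  (x > 0).
Its general solution is
    y(x) = A x^11 + B x^(-10),
with A, B fixed by the endpoint conditions.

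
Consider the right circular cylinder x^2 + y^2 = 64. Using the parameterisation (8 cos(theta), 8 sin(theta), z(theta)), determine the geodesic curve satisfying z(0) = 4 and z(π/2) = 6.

Parameterise the cylinder of radius R = 8 as
    r(θ) = (8 cos θ, 8 sin θ, z(θ)).
The arc-length element is
    ds = sqrt(64 + (dz/dθ)^2) dθ,
so the Lagrangian is L = sqrt(64 + z'^2).
L depends on z' only, not on z or θ, so ∂L/∂z = 0 and
    ∂L/∂z' = z' / sqrt(64 + z'^2).
The Euler-Lagrange equation gives
    d/dθ( z' / sqrt(64 + z'^2) ) = 0,
so z' is constant. Integrating once:
    z(θ) = a θ + b,
a helix on the cylinder (a straight line when the cylinder is unrolled). The constants a, b are determined by the endpoint conditions.
With endpoint conditions z(0) = 4 and z(π/2) = 6: from z(0) = b we get b = 4, and a·π/2 + 4 = 6 gives a = 4/π, so
    z(θ) = (4/π) θ + 4.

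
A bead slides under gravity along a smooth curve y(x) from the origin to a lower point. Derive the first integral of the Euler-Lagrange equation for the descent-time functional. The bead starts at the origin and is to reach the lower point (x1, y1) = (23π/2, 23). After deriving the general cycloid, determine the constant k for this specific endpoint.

The Lagrangian L = sqrt((1 + y'^2) / y) has no explicit x dependence, so the Beltrami identity applies:
    L − y' ∂L/∂y' = C.
Compute ∂L/∂y' = y' / sqrt(y (1 + y'^2)).
Substitute:
    sqrt((1 + y'^2)/y) − y'·y' / sqrt(y (1 + y'^2))
    = (1 + y'^2) / sqrt(y (1 + y'^2)) − y'^2 / sqrt(y (1 + y'^2))
    = 1 / sqrt(y (1 + y'^2)) = C.
Squaring and rearranging gives the first integral
    y (1 + y'^2) = 1/C^2 =: k   (constant).
Solving this first-order ODE by the substitution
    y = (k/2)(1 − cos θ)
yields the cycloid parameterisation
    x(θ) = (k/2)(θ − sin θ),   y(θ) = (k/2)(1 − cos θ).
The constant k is fixed by the endpoint condition.
Now fit the given lower endpoint (x1, y1) = (23π/2, 23). At the bottom of the first arch (θ = π), the parametric equations give
    y(π) = (k/2)(1 − cos π) = k,
    x(π) = (k/2)(π − sin π) = kπ/2.
Matching y(π) = 23 gives k = 23, consistent with x(π) = 23π/2. Therefore the specific cycloid is
    x(θ) = (23/2)(θ − sin θ),   y(θ) = (23/2)(1 − cos θ).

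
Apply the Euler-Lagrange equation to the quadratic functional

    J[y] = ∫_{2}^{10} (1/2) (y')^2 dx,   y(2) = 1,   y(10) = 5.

The Lagrangian is L = (1/2) (y')^2.
Compute ∂L/∂y = 0, ∂L/∂y' = y'.
The Euler-Lagrange equation d/dx(∂L/∂y') − ∂L/∂y = 0 reduces to
    y'' = 0.
Its general solution is
    y(x) = A x + B,
with A, B fixed by the endpoint conditions.
Applying the endpoint conditions y(2) = 1 and y(10) = 5: solve A·2 + B = 1 and A·10 + B = 5. Subtracting gives A(10 − 2) = 5 − 1, so A = 1/2, and B = 1 − A·2 = 0. Therefore
    y(x) = (1/2) x.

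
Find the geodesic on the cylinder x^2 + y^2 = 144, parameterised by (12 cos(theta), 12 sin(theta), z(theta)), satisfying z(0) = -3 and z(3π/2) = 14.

Parameterise the cylinder of radius R = 12 as
    r(θ) = (12 cos θ, 12 sin θ, z(θ)).
The arc-length element is
    ds = sqrt(144 + (dz/dθ)^2) dθ,
so the Lagrangian is L = sqrt(144 + z'^2).
L depends on z' only, not on z or θ, so ∂L/∂z = 0 and
    ∂L/∂z' = z' / sqrt(144 + z'^2).
The Euler-Lagrange equation gives
    d/dθ( z' / sqrt(144 + z'^2) ) = 0,
so z' is constant. Integrating once:
    z(θ) = a θ + b,
a helix on the cylinder (a straight line when the cylinder is unrolled). The constants a, b are determined by the endpoint conditions.
With endpoint conditions z(0) = -3 and z(3π/2) = 14: from z(0) = b we get b = -3, and a·3π/2 + -3 = 14 gives a = 34/(3π), so
    z(θ) = (34/(3π)) θ − 3.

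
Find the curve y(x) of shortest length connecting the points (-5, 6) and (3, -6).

Arc-length functional: J[y] = ∫ sqrt(1 + (y')^2) dx.
Lagrangian L = sqrt(1 + (y')^2) has no explicit y dependence, so ∂L/∂y = 0 and the Euler-Lagrange equation gives
    d/dx( y' / sqrt(1 + (y')^2) ) = 0  ⇒  y' / sqrt(1 + (y')^2) = const.
Hence y' is constant, so y(x) is affine.
Fitting the endpoints (-5, 6) and (3, -6):
    slope m = ((-6) − 6) / (3 − (-5)) = -3/2,
    intercept c = 6 − m·(-5) = -3/2.
Extremal: y(x) = (-3/2) x - 3/2.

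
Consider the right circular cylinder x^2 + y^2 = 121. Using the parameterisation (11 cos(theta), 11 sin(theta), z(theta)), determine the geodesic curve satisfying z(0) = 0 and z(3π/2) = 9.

Parameterise the cylinder of radius R = 11 as
    r(θ) = (11 cos θ, 11 sin θ, z(θ)).
The arc-length element is
    ds = sqrt(121 + (dz/dθ)^2) dθ,
so the Lagrangian is L = sqrt(121 + z'^2).
L depends on z' only, not on z or θ, so ∂L/∂z = 0 and
    ∂L/∂z' = z' / sqrt(121 + z'^2).
The Euler-Lagrange equation gives
    d/dθ( z' / sqrt(121 + z'^2) ) = 0,
so z' is constant. Integrating once:
    z(θ) = a θ + b,
a helix on the cylinder (a straight line when the cylinder is unrolled). The constants a, b are determined by the endpoint conditions.
With endpoint conditions z(0) = 0 and z(3π/2) = 9: from z(0) = b we get b = 0, and a·3π/2 + 0 = 9 gives a = 6/π, so
    z(θ) = (6/π) θ.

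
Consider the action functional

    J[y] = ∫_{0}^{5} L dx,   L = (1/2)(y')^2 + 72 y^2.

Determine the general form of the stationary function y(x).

The Lagrangian is L = (1/2)(y')^2 + 72 y^2.
∂L/∂y = 144y.
∂L/∂y' = y'.
The Euler-Lagrange equation d/dx(∂L/∂y') − ∂L/∂y = 0 becomes:
    y'' - 144 y = 0
General solution: y(x) = A e^(12x) + B e^(-12x), where A and B are arbitrary constants fixed by the endpoint conditions.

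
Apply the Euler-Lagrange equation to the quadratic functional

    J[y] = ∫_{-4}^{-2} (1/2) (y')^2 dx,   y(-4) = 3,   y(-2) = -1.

The Lagrangian is L = (1/2) (y')^2.
Compute ∂L/∂y = 0, ∂L/∂y' = y'.
The Euler-Lagrange equation d/dx(∂L/∂y') − ∂L/∂y = 0 reduces to
    y'' = 0.
Its general solution is
    y(x) = A x + B,
with A, B fixed by the endpoint conditions.
Applying the endpoint conditions y(-4) = 3 and y(-2) = -1: solve A·-4 + B = 3 and A·-2 + B = -1. Subtracting gives A(-2 − -4) = -1 − 3, so A = -2, and B = 3 − A·-4 = -5. Therefore
    y(x) = -2 x - 5.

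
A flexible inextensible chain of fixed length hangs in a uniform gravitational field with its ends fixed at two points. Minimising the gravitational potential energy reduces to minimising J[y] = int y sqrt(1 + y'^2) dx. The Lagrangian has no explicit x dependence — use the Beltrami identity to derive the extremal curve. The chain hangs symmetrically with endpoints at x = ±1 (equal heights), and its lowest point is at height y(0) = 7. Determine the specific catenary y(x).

The Lagrangian L(y, y') = y sqrt(1 + y'^2) has no explicit x dependence, so the Beltrami identity applies:
    L − y' ∂L/∂y' = C.
Compute ∂L/∂y' = y · y' / sqrt(1 + y'^2). Then
    L − y' ∂L/∂y'
    = y sqrt(1 + y'^2) − y · y'^2 / sqrt(1 + y'^2)
    = y (1 + y'^2 − y'^2) / sqrt(1 + y'^2)
    = y / sqrt(1 + y'^2) = C.
Squaring gives y^2 = C^2 (1 + y'^2), i.e.
    y'^2 = y^2 / C^2 − 1.
Separating variables,
    dy / sqrt(y^2 − C^2) = dx / C,
and integrating gives arccosh(y / C) = (x − a)/C, so
    y(x) = C cosh((x − a)/C),
the catenary. The constants C and a are fixed by the two endpoint conditions (and, for the hanging-chain problem, the length constraint selects C).
Now fit the given data. The endpoints x = ±1 are symmetric at equal height, so the catenary is even about its minimum: a = 0 and y(x) = C cosh(x/C). The lowest point is y(0) = C cosh(0) = C, and we are told y(0) = 7, so C = 7. Therefore
    y(x) = 7 cosh(x/7),
and at the endpoints
    y(±1) = 7 cosh(1/7).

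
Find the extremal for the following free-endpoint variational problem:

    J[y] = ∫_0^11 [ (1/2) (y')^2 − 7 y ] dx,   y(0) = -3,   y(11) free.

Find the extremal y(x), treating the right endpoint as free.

The Lagrangian L = (1/2) (y')^2 − 7 y gives
    ∂L/∂y = −7,   ∂L/∂y' = y'.
Euler-Lagrange: d/dx(y') − (−7) = 0, i.e. y'' + 7 = 0, so
    y(x) = −(7/2) x^2 + C1 x + C2.
Fixed left endpoint y(0) = -3 ⇒ C2 = -3.
The right endpoint x = 11 is free, so the natural (transversality) condition is ∂L/∂y' |_{x=11} = 0, i.e. y'(11) = 0.
Compute y'(x) = −7 x + C1, so y'(11) = −77 + C1 = 0 ⇒ C1 = 77.
Therefore the extremal is
    y(x) = −(7/2) x^2 + 77 x − 3.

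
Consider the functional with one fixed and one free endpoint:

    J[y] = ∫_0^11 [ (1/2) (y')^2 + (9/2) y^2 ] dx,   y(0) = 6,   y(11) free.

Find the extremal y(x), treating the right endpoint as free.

The Lagrangian L = (1/2) (y')^2 + (9/2) y^2 gives
    ∂L/∂y = 9 y,   ∂L/∂y' = y'.
Euler-Lagrange: y'' − 9 y = 0.
With k = 3, the general solution is
    y(x) = A cosh(3 x) + B sinh(3 x).
Fixed left endpoint y(0) = 6 ⇒ A = 6.
The right endpoint x = 11 is free, so the natural (transversality) condition is ∂L/∂y' |_{x=11} = 0, i.e. y'(11) = 0.
Compute y'(x) = A k sinh(k x) + B k cosh(k x), so
    y'(11) = A k sinh(k·11) + B k cosh(k·11) = 0
    ⇒ B = −A tanh(k·11) = − 6 tanh(3·11).
Therefore the extremal is
    y(x) = 6 cosh(3 x) − 6 tanh(3·11) sinh(3 x).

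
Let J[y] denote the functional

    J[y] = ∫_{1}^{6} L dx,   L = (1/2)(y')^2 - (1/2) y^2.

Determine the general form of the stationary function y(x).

The Lagrangian is L = (1/2)(y')^2 - (1/2) y^2.
∂L/∂y = -y.
∂L/∂y' = y'.
The Euler-Lagrange equation d/dx(∂L/∂y') − ∂L/∂y = 0 becomes:
    y'' + y = 0
General solution: y(x) = A sin(x) + B cos(x), where A and B are arbitrary constants fixed by the endpoint conditions.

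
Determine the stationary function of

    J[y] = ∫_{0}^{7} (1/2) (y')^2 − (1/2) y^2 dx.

The Lagrangian is L = (1/2) (y')^2 − (1/2) y^2.
Compute ∂L/∂y = -y, ∂L/∂y' = y'.
The Euler-Lagrange equation d/dx(∂L/∂y') − ∂L/∂y = 0 reduces to
    y'' + y = 0.
Its general solution is
    y(x) = A sin(x) + B cos(x),
with A, B fixed by the endpoint conditions.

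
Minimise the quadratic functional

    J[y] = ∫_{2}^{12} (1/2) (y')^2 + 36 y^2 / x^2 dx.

The Lagrangian is L = (1/2) (y')^2 + 36 y^2 / x^2.
Compute ∂L/∂y = 72y/x^2, ∂L/∂y' = y'.
The Euler-Lagrange equation d/dx(∂L/∂y') − ∂L/∂y = 0 reduces to
    y'' − 72/x^2 · y = 0  (x > 0).
Its general solution is
    y(x) = A x^9 + B x^(-8),
with A, B fixed by the endpoint conditions.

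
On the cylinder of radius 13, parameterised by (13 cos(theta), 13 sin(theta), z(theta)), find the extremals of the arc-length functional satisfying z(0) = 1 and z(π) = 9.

Parameterise the cylinder of radius R = 13 as
    r(θ) = (13 cos θ, 13 sin θ, z(θ)).
The arc-length element is
    ds = sqrt(169 + (dz/dθ)^2) dθ,
so the Lagrangian is L = sqrt(169 + z'^2).
L depends on z' only, not on z or θ, so ∂L/∂z = 0 and
    ∂L/∂z' = z' / sqrt(169 + z'^2).
The Euler-Lagrange equation gives
    d/dθ( z' / sqrt(169 + z'^2) ) = 0,
so z' is constant. Integrating once:
    z(θ) = a θ + b,
a helix on the cylinder (a straight line when the cylinder is unrolled). The constants a, b are determined by the endpoint conditions.
With endpoint conditions z(0) = 1 and z(π) = 9: from z(0) = b we get b = 1, and a·π + 1 = 9 gives a = 8/π, so
    z(θ) = (8/π) θ + 1.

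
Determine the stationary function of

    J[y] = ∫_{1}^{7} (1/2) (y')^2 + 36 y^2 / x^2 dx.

The Lagrangian is L = (1/2) (y')^2 + 36 y^2 / x^2.
Compute ∂L/∂y = 72y/x^2, ∂L/∂y' = y'.
The Euler-Lagrange equation d/dx(∂L/∂y') − ∂L/∂y = 0 reduces to
    y'' − 72/x^2 · y = 0  (x > 0).
Its general solution is
    y(x) = A x^9 + B x^(-8),
with A, B fixed by the endpoint conditions.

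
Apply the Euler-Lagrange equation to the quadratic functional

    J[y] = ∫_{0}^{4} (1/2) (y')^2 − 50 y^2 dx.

The Lagrangian is L = (1/2) (y')^2 − 50 y^2.
Compute ∂L/∂y = -100y, ∂L/∂y' = y'.
The Euler-Lagrange equation d/dx(∂L/∂y') − ∂L/∂y = 0 reduces to
    y'' + 100 y = 0.
Its general solution is
    y(x) = A sin(10x) + B cos(10x),
with A, B fixed by the endpoint conditions.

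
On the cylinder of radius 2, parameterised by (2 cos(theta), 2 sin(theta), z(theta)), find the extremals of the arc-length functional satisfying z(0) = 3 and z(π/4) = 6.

Parameterise the cylinder of radius R = 2 as
    r(θ) = (2 cos θ, 2 sin θ, z(θ)).
The arc-length element is
    ds = sqrt(4 + (dz/dθ)^2) dθ,
so the Lagrangian is L = sqrt(4 + z'^2).
L depends on z' only, not on z or θ, so ∂L/∂z = 0 and
    ∂L/∂z' = z' / sqrt(4 + z'^2).
The Euler-Lagrange equation gives
    d/dθ( z' / sqrt(4 + z'^2) ) = 0,
so z' is constant. Integrating once:
    z(θ) = a θ + b,
a helix on the cylinder (a straight line when the cylinder is unrolled). The constants a, b are determined by the endpoint conditions.
With endpoint conditions z(0) = 3 and z(π/4) = 6: from z(0) = b we get b = 3, and a·π/4 + 3 = 6 gives a = 12/π, so
    z(θ) = (12/π) θ + 3.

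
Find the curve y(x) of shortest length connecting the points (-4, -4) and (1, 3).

Arc-length functional: J[y] = ∫ sqrt(1 + (y')^2) dx.
Lagrangian L = sqrt(1 + (y')^2) has no explicit y dependence, so ∂L/∂y = 0 and the Euler-Lagrange equation gives
    d/dx( y' / sqrt(1 + (y')^2) ) = 0  ⇒  y' / sqrt(1 + (y')^2) = const.
Hence y' is constant, so y(x) is affine.
Fitting the endpoints (-4, -4) and (1, 3):
    slope m = (3 − (-4)) / (1 − (-4)) = 7/5,
    intercept c = (-4) − m·(-4) = 8/5.
Extremal: y(x) = (7/5) x + 8/5.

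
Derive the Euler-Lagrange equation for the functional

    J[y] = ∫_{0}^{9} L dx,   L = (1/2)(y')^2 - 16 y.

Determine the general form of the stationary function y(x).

The Lagrangian is L = (1/2)(y')^2 - 16 y.
∂L/∂y = -16.
∂L/∂y' = y'.
The Euler-Lagrange equation d/dx(∂L/∂y') − ∂L/∂y = 0 becomes:
    y'' + 16 = 0
General solution: y(x) = -8 x^2 + A x + B, where A and B are arbitrary constants fixed by the endpoint conditions.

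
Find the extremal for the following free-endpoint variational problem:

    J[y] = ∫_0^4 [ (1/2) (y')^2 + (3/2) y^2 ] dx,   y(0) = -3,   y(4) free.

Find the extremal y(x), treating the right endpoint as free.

The Lagrangian L = (1/2) (y')^2 + (3/2) y^2 gives
    ∂L/∂y = 3 y,   ∂L/∂y' = y'.
Euler-Lagrange: y'' − 3 y = 0.
With k = sqrt(3), the general solution is
    y(x) = A cosh(sqrt(3) x) + B sinh(sqrt(3) x).
Fixed left endpoint y(0) = -3 ⇒ A = -3.
The right endpoint x = 4 is free, so the natural (transversality) condition is ∂L/∂y' |_{x=4} = 0, i.e. y'(4) = 0.
Compute y'(x) = A k sinh(k x) + B k cosh(k x), so
    y'(4) = A k sinh(k·4) + B k cosh(k·4) = 0
    ⇒ B = −A tanh(k·4) = 3 tanh(sqrt(3)·4).
Therefore the extremal is
    y(x) = −3 cosh(sqrt(3) x) + 3 tanh(sqrt(3)·4) sinh(sqrt(3) x).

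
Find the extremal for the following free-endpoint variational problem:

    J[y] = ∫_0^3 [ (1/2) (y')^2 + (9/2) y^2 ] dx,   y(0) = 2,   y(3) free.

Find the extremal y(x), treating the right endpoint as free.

The Lagrangian L = (1/2) (y')^2 + (9/2) y^2 gives
    ∂L/∂y = 9 y,   ∂L/∂y' = y'.
Euler-Lagrange: y'' − 9 y = 0.
With k = 3, the general solution is
    y(x) = A cosh(3 x) + B sinh(3 x).
Fixed left endpoint y(0) = 2 ⇒ A = 2.
The right endpoint x = 3 is free, so the natural (transversality) condition is ∂L/∂y' |_{x=3} = 0, i.e. y'(3) = 0.
Compute y'(x) = A k sinh(k x) + B k cosh(k x), so
    y'(3) = A k sinh(k·3) + B k cosh(k·3) = 0
    ⇒ B = −A tanh(k·3) = − 2 tanh(3·3).
Therefore the extremal is
    y(x) = 2 cosh(3 x) − 2 tanh(3·3) sinh(3 x).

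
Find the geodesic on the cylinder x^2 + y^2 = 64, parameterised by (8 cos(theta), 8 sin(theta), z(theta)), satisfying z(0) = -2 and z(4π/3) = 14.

Parameterise the cylinder of radius R = 8 as
    r(θ) = (8 cos θ, 8 sin θ, z(θ)).
The arc-length element is
    ds = sqrt(64 + (dz/dθ)^2) dθ,
so the Lagrangian is L = sqrt(64 + z'^2).
L depends on z' only, not on z or θ, so ∂L/∂z = 0 and
    ∂L/∂z' = z' / sqrt(64 + z'^2).
The Euler-Lagrange equation gives
    d/dθ( z' / sqrt(64 + z'^2) ) = 0,
so z' is constant. Integrating once:
    z(θ) = a θ + b,
a helix on the cylinder (a straight line when the cylinder is unrolled). The constants a, b are determined by the endpoint conditions.
With endpoint conditions z(0) = -2 and z(4π/3) = 14: from z(0) = b we get b = -2, and a·4π/3 + -2 = 14 gives a = 12/π, so
    z(θ) = (12/π) θ − 2.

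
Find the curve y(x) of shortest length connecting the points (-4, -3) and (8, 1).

Arc-length functional: J[y] = ∫ sqrt(1 + (y')^2) dx.
Lagrangian L = sqrt(1 + (y')^2) has no explicit y dependence, so ∂L/∂y = 0 and the Euler-Lagrange equation gives
    d/dx( y' / sqrt(1 + (y')^2) ) = 0  ⇒  y' / sqrt(1 + (y')^2) = const.
Hence y' is constant, so y(x) is affine.
Fitting the endpoints (-4, -3) and (8, 1):
    slope m = (1 − (-3)) / (8 − (-4)) = 1/3,
    intercept c = (-3) − m·(-4) = -5/3.
Extremal: y(x) = (1/3) x - 5/3.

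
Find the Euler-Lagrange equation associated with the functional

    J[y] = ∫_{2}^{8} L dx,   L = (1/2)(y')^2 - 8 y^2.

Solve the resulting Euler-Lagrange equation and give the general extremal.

The Lagrangian is L = (1/2)(y')^2 - 8 y^2.
∂L/∂y = -16y.
∂L/∂y' = y'.
The Euler-Lagrange equation d/dx(∂L/∂y') − ∂L/∂y = 0 becomes:
    y'' + 16 y = 0
General solution: y(x) = A sin(4x) + B cos(4x), where A and B are arbitrary constants fixed by the endpoint conditions.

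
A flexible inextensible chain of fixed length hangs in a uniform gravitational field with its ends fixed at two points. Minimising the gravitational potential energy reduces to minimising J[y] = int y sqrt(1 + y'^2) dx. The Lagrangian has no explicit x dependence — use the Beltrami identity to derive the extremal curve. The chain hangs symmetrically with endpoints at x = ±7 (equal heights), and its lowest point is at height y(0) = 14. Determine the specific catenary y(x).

The Lagrangian L(y, y') = y sqrt(1 + y'^2) has no explicit x dependence, so the Beltrami identity applies:
    L − y' ∂L/∂y' = C.
Compute ∂L/∂y' = y · y' / sqrt(1 + y'^2). Then
    L − y' ∂L/∂y'
    = y sqrt(1 + y'^2) − y · y'^2 / sqrt(1 + y'^2)
    = y (1 + y'^2 − y'^2) / sqrt(1 + y'^2)
    = y / sqrt(1 + y'^2) = C.
Squaring gives y^2 = C^2 (1 + y'^2), i.e.
    y'^2 = y^2 / C^2 − 1.
Separating variables,
    dy / sqrt(y^2 − C^2) = dx / C,
and integrating gives arccosh(y / C) = (x − a)/C, so
    y(x) = C cosh((x − a)/C),
the catenary. The constants C and a are fixed by the two endpoint conditions (and, for the hanging-chain problem, the length constraint selects C).
Now fit the given data. The endpoints x = ±7 are symmetric at equal height, so the catenary is even about its minimum: a = 0 and y(x) = C cosh(x/C). The lowest point is y(0) = C cosh(0) = C, and we are told y(0) = 14, so C = 14. Therefore
    y(x) = 14 cosh(x/14),
and at the endpoints
    y(±7) = 14 cosh(7/14).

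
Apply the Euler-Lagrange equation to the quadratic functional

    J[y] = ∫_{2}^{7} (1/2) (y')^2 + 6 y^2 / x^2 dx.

The Lagrangian is L = (1/2) (y')^2 + 6 y^2 / x^2.
Compute ∂L/∂y = 12y/x^2, ∂L/∂y' = y'.
The Euler-Lagrange equation d/dx(∂L/∂y') − ∂L/∂y = 0 reduces to
    y'' − 12/x^2 · y = 0  (x > 0).
Its general solution is
    y(x) = A x^4 + B x^(-3),
with A, B fixed by the endpoint conditions.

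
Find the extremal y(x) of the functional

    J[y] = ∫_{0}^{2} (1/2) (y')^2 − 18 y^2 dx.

The Lagrangian is L = (1/2) (y')^2 − 18 y^2.
Compute ∂L/∂y = -36y, ∂L/∂y' = y'.
The Euler-Lagrange equation d/dx(∂L/∂y') − ∂L/∂y = 0 reduces to
    y'' + 36 y = 0.
Its general solution is
    y(x) = A sin(6x) + B cos(6x),
with A, B fixed by the endpoint conditions.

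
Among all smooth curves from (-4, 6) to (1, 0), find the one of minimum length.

Arc-length functional: J[y] = ∫ sqrt(1 + (y')^2) dx.
Lagrangian L = sqrt(1 + (y')^2) has no explicit y dependence, so ∂L/∂y = 0 and the Euler-Lagrange equation gives
    d/dx( y' / sqrt(1 + (y')^2) ) = 0  ⇒  y' / sqrt(1 + (y')^2) = const.
Hence y' is constant, so y(x) is affine.
Fitting the endpoints (-4, 6) and (1, 0):
    slope m = (0 − 6) / (1 − (-4)) = -6/5,
    intercept c = 6 − m·(-4) = 6/5.
Extremal: y(x) = (-6/5) x + 6/5.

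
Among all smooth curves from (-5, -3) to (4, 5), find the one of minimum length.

Arc-length functional: J[y] = ∫ sqrt(1 + (y')^2) dx.
Lagrangian L = sqrt(1 + (y')^2) has no explicit y dependence, so ∂L/∂y = 0 and the Euler-Lagrange equation gives
    d/dx( y' / sqrt(1 + (y')^2) ) = 0  ⇒  y' / sqrt(1 + (y')^2) = const.
Hence y' is constant, so y(x) is affine.
Fitting the endpoints (-5, -3) and (4, 5):
    slope m = (5 − (-3)) / (4 − (-5)) = 8/9,
    intercept c = (-3) − m·(-5) = 13/9.
Extremal: y(x) = (8/9) x + 13/9.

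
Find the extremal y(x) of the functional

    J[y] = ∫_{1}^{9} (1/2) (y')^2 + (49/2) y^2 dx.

The Lagrangian is L = (1/2) (y')^2 + (49/2) y^2.
Compute ∂L/∂y = 49y, ∂L/∂y' = y'.
The Euler-Lagrange equation d/dx(∂L/∂y') − ∂L/∂y = 0 reduces to
    y'' − 49 y = 0.
Its general solution is
    y(x) = A e^(7x) + B e^(−7x),
with A, B fixed by the endpoint conditions.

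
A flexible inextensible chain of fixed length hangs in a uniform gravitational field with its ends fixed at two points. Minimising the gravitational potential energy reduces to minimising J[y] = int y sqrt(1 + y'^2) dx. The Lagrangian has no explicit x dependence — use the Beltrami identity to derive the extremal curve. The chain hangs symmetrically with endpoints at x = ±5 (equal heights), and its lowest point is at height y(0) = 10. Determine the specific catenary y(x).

The Lagrangian L(y, y') = y sqrt(1 + y'^2) has no explicit x dependence, so the Beltrami identity applies:
    L − y' ∂L/∂y' = C.
Compute ∂L/∂y' = y · y' / sqrt(1 + y'^2). Then
    L − y' ∂L/∂y'
    = y sqrt(1 + y'^2) − y · y'^2 / sqrt(1 + y'^2)
    = y (1 + y'^2 − y'^2) / sqrt(1 + y'^2)
    = y / sqrt(1 + y'^2) = C.
Squaring gives y^2 = C^2 (1 + y'^2), i.e.
    y'^2 = y^2 / C^2 − 1.
Separating variables,
    dy / sqrt(y^2 − C^2) = dx / C,
and integrating gives arccosh(y / C) = (x − a)/C, so
    y(x) = C cosh((x − a)/C),
the catenary. The constants C and a are fixed by the two endpoint conditions (and, for the hanging-chain problem, the length constraint selects C).
Now fit the given data. The endpoints x = ±5 are symmetric at equal height, so the catenary is even about its minimum: a = 0 and y(x) = C cosh(x/C). The lowest point is y(0) = C cosh(0) = C, and we are told y(0) = 10, so C = 10. Therefore
    y(x) = 10 cosh(x/10),
and at the endpoints
    y(±5) = 10 cosh(5/10).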